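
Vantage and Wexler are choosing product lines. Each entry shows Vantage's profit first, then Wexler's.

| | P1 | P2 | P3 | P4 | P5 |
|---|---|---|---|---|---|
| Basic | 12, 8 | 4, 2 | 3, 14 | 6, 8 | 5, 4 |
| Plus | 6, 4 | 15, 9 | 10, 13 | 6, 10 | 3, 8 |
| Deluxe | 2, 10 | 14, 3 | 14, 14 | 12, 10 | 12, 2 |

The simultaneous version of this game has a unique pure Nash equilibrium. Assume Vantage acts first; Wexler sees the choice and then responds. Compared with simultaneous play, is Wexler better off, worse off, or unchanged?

unchanged

Work backward from Wexler's decision.
- Basic → Wexler plays P3 (best of 8, 2, 14, 8, 4); Vantage gets 3.
- Plus → Wexler plays P3 (best of 4, 9, 13, 10, 8); Vantage gets 10.
- Deluxe → Wexler plays P3 (best of 10, 3, 14, 10, 2); Vantage gets 14.
Maximizing over 3, 10, 14, Vantage chooses Deluxe. Subgame-perfect outcome: (Deluxe, P3) with payoffs (14, 14).
For the simultaneous game, intersect best replies.
Vantage's best replies: P1→Basic; P2→Plus; P3→Deluxe; P4→Deluxe; P5→Deluxe.
Wexler's best replies: Basic→P3; Plus→P3; Deluxe→P3.
The unique mutual best reply is (Deluxe, P3), giving (14, 14).
Wexler earns 14 sequentially versus 14 at the Nash outcome: unchanged.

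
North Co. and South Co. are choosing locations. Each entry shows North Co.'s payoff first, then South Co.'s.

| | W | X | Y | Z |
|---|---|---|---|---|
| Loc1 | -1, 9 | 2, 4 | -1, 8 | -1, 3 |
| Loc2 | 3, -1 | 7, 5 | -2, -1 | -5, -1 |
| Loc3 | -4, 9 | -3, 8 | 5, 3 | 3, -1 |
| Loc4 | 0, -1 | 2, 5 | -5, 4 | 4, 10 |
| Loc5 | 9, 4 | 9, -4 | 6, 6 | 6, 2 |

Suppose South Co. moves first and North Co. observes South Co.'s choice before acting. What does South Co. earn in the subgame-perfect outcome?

North Co. best-responds to each possible South Co. move:
- W → North Co. plays Loc5 (best of -1, 3, -4, 0, 9); South Co. gets 4.
- X → North Co. plays Loc5 (best of 2, 7, -3, 2, 9); South Co. gets -4.
- Y → North Co. plays Loc5 (best of -1, -2, 5, -5, 6); South Co. gets 6.
- Z → North Co. plays Loc5 (best of -1, -5, 3, 4, 6); South Co. gets 2.
Among 4, -4, 6, 2, the best is 6 at Y. Subgame-perfect outcome: (Loc5, Y) with payoffs (6, 6).

6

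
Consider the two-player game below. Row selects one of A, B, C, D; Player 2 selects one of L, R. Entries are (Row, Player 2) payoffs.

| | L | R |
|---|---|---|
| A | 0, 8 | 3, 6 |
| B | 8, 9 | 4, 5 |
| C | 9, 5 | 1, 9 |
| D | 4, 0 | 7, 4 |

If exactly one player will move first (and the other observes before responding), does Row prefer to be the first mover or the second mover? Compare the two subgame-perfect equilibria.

second

If Row leads: Player 2's best replies are A→L, B→L, C→R, D→R; Row's induced payoffs 0, 8, 1, 7; outcome (B, L), payoffs (8, 9).
If Player 2 leads: Row's best replies are L→C, R→D; Player 2's induced payoffs 5, 4; outcome (C, L), payoffs (9, 5).
Row gets 8 moving first and 9 moving second, so Row prefers to move second.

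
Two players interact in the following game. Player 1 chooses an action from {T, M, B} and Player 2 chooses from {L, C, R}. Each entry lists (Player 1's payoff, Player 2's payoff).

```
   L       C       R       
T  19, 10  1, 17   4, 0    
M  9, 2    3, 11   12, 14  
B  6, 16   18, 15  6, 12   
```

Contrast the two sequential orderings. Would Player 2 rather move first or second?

If Player 1 leads: Player 2's best replies are T→C, M→R, B→L; Player 1's induced payoffs 1, 12, 6; outcome (M, R), payoffs (12, 14).
If Player 2 leads: Player 1's best replies are L→T, C→B, R→M; Player 2's induced payoffs 10, 15, 14; outcome (B, C), payoffs (18, 15).
Player 2 gets 15 moving first and 14 moving second, so Player 2 prefers to move first.

first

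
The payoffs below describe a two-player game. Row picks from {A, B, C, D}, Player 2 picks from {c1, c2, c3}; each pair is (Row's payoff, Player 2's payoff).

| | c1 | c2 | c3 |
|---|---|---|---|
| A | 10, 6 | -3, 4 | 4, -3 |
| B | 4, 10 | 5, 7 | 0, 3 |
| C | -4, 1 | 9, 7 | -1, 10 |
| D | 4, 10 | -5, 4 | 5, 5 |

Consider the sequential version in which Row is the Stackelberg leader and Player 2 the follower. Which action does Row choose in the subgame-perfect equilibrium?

Solve by backward induction (Row leads).
- A → Player 2 plays c1 (best of 6, 4, -3); Row gets 10.
- B → Player 2 plays c1 (best of 10, 7, 3); Row gets 4.
- C → Player 2 plays c3 (best of 1, 7, 10); Row gets -1.
- D → Player 2 plays c1 (best of 10, 4, 5); Row gets 4.
Maximizing over 10, 4, -1, 4, Row chooses A. Subgame-perfect outcome: (A, c1) with payoffs (10, 6).

A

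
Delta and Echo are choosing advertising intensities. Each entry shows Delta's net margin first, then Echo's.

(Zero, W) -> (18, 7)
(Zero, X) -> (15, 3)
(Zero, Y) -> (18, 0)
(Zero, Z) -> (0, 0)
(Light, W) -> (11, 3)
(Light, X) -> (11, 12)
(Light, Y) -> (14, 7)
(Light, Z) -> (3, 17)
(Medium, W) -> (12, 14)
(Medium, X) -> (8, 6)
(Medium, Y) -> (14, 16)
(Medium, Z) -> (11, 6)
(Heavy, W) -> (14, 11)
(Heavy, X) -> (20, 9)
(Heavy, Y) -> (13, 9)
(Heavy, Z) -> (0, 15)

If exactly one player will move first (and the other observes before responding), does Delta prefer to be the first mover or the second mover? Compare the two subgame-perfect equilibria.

second

If Delta leads: Echo's best replies are Zero→W, Light→Z, Medium→Y, Heavy→Z; Delta's induced payoffs 18, 3, 14, 0; outcome (Zero, W), payoffs (18, 7).
If Echo leads: Delta's best replies are W→Zero, X→Heavy, Y→Zero, Z→Medium; Echo's induced payoffs 7, 9, 0, 6; outcome (Heavy, X), payoffs (20, 9).
Delta gets 18 moving first and 20 moving second, so Delta prefers to move second.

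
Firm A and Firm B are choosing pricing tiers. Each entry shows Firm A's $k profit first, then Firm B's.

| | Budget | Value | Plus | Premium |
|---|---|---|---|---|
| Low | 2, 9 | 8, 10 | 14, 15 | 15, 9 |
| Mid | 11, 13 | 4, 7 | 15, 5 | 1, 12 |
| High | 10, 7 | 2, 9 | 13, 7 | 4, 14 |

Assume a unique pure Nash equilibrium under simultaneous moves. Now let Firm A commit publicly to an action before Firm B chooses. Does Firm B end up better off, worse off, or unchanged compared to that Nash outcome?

Backward induction with Firm A moving first.
- Low → Firm B plays Plus (best of 9, 10, 15, 9); Firm A gets 14.
- Mid → Firm B plays Budget (best of 13, 7, 5, 12); Firm A gets 11.
- High → Firm B plays Premium (best of 7, 9, 7, 14); Firm A gets 4.
Firm A's induced payoffs are 14, 11, 4, so Firm A commits to Low. Subgame-perfect outcome: (Low, Plus) with payoffs (14, 15).
For the simultaneous game, intersect best replies.
Firm A's best replies: Budget→Mid; Value→Low; Plus→Mid; Premium→Low.
Firm B's best replies: Low→Plus; Mid→Budget; High→Premium.
Only (Mid, Budget) has each player best-responding; Nash payoffs (11, 13).
Firm B earns 15 sequentially versus 13 at the Nash outcome: better off.

better off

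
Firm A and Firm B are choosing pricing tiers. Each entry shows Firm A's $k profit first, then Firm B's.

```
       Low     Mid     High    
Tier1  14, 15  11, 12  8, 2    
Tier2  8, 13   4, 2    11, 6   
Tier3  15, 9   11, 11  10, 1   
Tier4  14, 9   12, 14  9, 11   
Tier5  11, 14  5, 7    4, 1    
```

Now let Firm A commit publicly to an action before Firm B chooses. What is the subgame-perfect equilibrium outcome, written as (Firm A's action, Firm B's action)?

Backward induction with Firm A moving first.
- Tier1: BR = Low, leader payoff 14.
- Tier2: BR = Low, leader payoff 8.
- Tier3: BR = Mid, leader payoff 11.
- Tier4: BR = Mid, leader payoff 12.
- Tier5: BR = Low, leader payoff 11.
Maximizing over 14, 8, 11, 12, 11, Firm A chooses Tier1. Subgame-perfect outcome: (Tier1, Low) with payoffs (14, 15).

(Tier1, Low)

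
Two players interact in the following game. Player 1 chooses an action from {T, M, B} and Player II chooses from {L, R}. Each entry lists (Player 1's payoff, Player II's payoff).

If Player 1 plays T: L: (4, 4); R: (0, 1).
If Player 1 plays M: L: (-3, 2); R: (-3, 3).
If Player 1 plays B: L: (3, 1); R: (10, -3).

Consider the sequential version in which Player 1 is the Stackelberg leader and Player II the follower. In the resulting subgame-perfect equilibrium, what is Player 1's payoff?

4

Backward induction with Player 1 moving first.
- T: BR = L, leader payoff 4.
- M: BR = R, leader payoff -3.
- B: BR = L, leader payoff 3.
Among 4, -3, 3, the best is 4 at T. Subgame-perfect outcome: (T, L) with payoffs (4, 4).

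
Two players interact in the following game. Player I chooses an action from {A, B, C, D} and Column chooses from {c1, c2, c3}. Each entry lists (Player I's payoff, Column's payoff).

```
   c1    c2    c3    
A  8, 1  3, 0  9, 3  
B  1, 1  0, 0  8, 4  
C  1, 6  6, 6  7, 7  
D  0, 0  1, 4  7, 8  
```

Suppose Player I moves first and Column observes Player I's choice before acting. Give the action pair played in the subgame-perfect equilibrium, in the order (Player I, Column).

Work backward from Column's decision.
- A: BR = c3, leader payoff 9.
- B: BR = c3, leader payoff 8.
- C: BR = c3, leader payoff 7.
- D: BR = c3, leader payoff 7.
Among 9, 8, 7, 7, the best is 9 at A. Subgame-perfect outcome: (A, c3) with payoffs (9, 3).

(A, c3)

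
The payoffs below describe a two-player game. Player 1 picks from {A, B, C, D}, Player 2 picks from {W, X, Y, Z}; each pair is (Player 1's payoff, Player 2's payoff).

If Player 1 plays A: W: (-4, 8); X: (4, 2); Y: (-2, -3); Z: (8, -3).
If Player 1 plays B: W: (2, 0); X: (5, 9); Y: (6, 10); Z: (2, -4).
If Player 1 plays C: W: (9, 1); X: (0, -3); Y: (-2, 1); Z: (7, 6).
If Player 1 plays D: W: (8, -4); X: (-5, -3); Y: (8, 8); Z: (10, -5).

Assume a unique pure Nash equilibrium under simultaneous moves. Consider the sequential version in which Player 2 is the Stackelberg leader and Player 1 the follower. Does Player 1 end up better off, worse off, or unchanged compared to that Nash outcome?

worse off

Work backward from Player 1's decision.
- W → Player 1 plays C (best of -4, 2, 9, 8); Player 2 gets 1.
- X → Player 1 plays B (best of 4, 5, 0, -5); Player 2 gets 9.
- Y → Player 1 plays D (best of -2, 6, -2, 8); Player 2 gets 8.
- Z → Player 1 plays D (best of 8, 2, 7, 10); Player 2 gets -5.
Among 1, 9, 8, -5, the best is 9 at X. Subgame-perfect outcome: (B, X) with payoffs (5, 9).
For the simultaneous game, intersect best replies.
Player 1's best replies: W→C; X→B; Y→D; Z→D.
Player 2's best replies: A→W; B→Y; C→Z; D→Y.
The unique mutual best reply is (D, Y), giving (8, 8).
Player 1 earns 5 sequentially versus 8 at the Nash outcome: worse off.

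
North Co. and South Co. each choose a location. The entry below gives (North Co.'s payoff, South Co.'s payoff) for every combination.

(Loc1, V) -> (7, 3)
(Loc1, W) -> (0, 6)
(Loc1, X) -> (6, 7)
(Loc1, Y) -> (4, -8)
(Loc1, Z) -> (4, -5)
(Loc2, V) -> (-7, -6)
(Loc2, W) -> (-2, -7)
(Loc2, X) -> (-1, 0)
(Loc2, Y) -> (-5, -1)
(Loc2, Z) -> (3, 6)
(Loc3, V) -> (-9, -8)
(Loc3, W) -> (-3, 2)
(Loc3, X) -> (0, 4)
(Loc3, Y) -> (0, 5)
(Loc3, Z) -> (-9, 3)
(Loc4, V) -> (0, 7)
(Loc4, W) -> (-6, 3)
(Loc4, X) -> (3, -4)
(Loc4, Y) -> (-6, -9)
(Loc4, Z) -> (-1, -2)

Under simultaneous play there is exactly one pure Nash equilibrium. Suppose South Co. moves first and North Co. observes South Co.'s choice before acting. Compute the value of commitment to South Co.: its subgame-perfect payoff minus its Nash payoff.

0

Solve by backward induction (South Co. leads).
- V: BR = Loc1, leader payoff 3.
- W: BR = Loc1, leader payoff 6.
- X: BR = Loc1, leader payoff 7.
- Y: BR = Loc1, leader payoff -8.
- Z: BR = Loc1, leader payoff -5.
Among 3, 6, 7, -8, -5, the best is 7 at X. Subgame-perfect outcome: (Loc1, X) with payoffs (6, 7).
Under simultaneous play:
North Co.'s best replies: V→Loc1; W→Loc1; X→Loc1; Y→Loc1; Z→Loc1.
South Co.'s best replies: Loc1→X; Loc2→Z; Loc3→Y; Loc4→V.
Only (Loc1, X) has each player best-responding; Nash payoffs (6, 7).
South Co.'s commitment gain: 7 − 7 = 0.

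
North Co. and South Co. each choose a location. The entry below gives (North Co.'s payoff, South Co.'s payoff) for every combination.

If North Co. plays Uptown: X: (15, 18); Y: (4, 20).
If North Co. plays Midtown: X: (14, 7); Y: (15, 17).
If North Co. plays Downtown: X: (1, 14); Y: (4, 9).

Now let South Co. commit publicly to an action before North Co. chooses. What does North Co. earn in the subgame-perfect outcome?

Solve by backward induction (South Co. leads).
- X → North Co. plays Uptown (best of 15, 14, 1); South Co. gets 18.
- Y → North Co. plays Midtown (best of 4, 15, 4); South Co. gets 17.
Among 18, 17, the best is 18 at X. Subgame-perfect outcome: (Uptown, X) with payoffs (15, 18).

15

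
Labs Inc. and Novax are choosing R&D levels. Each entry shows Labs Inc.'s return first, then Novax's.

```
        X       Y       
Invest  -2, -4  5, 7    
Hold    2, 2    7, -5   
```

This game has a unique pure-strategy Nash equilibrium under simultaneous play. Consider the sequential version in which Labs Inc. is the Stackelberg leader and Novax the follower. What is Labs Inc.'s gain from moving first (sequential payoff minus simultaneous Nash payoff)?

3

Work backward from Novax's decision.
- Invest: Novax compares -4, 7 and picks Y; Labs Inc. would get 5.
- Hold: Novax compares 2, -5 and picks X; Labs Inc. would get 2.
Labs Inc.'s induced payoffs are 5, 2, so Labs Inc. commits to Invest. Subgame-perfect outcome: (Invest, Y) with payoffs (5, 7).
Now find the simultaneous Nash equilibrium.
Labs Inc.'s best replies: X→Hold; Y→Hold.
Novax's best replies: Invest→Y; Hold→X.
Only (Hold, X) has each player best-responding; Nash payoffs (2, 2).
Labs Inc.'s commitment gain: 5 − 2 = 3.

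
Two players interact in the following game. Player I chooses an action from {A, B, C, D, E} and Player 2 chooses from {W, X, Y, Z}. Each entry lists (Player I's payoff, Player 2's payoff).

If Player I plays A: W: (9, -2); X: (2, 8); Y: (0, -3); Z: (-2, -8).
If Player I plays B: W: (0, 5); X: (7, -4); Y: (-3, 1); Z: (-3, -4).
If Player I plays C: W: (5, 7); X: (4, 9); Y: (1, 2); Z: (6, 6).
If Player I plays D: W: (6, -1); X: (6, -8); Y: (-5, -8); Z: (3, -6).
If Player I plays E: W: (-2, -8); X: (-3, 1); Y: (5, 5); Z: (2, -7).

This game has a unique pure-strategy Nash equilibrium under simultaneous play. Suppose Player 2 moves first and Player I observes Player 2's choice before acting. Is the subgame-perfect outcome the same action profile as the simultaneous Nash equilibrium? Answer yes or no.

no

Backward induction with Player 2 moving first.
- W: BR = A, leader payoff -2.
- X: BR = B, leader payoff -4.
- Y: BR = E, leader payoff 5.
- Z: BR = C, leader payoff 6.
Maximizing over -2, -4, 5, 6, Player 2 chooses Z. Subgame-perfect outcome: (C, Z) with payoffs (6, 6).
Now find the simultaneous Nash equilibrium.
Player I's best replies: W→A; X→B; Y→E; Z→C.
Player 2's best replies: A→X; B→W; C→X; D→W; E→Y.
The unique mutual best reply is (E, Y), giving (5, 5).
Sequential outcome (C, Z) differs from the Nash profile (E, Y).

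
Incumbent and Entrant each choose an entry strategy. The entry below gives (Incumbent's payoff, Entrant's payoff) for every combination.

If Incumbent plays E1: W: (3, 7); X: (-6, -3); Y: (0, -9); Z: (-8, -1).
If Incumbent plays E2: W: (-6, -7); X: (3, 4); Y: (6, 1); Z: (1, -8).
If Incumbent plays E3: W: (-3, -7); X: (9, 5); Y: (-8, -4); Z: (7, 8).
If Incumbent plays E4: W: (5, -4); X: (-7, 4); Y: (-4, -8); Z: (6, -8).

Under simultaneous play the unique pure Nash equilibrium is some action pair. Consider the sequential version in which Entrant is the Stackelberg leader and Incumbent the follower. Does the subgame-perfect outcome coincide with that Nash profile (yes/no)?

yes

Backward induction with Entrant moving first.
- W: BR = E4, leader payoff -4.
- X: BR = E3, leader payoff 5.
- Y: BR = E2, leader payoff 1.
- Z: BR = E3, leader payoff 8.
Among -4, 5, 1, 8, the best is 8 at Z. Subgame-perfect outcome: (E3, Z) with payoffs (7, 8).
For the simultaneous game, intersect best replies.
Incumbent's best replies: W→E4; X→E3; Y→E2; Z→E3.
Entrant's best replies: E1→W; E2→X; E3→Z; E4→X.
The unique mutual best reply is (E3, Z), giving (7, 8).
Sequential outcome (E3, Z) coincides with the Nash profile (E3, Z).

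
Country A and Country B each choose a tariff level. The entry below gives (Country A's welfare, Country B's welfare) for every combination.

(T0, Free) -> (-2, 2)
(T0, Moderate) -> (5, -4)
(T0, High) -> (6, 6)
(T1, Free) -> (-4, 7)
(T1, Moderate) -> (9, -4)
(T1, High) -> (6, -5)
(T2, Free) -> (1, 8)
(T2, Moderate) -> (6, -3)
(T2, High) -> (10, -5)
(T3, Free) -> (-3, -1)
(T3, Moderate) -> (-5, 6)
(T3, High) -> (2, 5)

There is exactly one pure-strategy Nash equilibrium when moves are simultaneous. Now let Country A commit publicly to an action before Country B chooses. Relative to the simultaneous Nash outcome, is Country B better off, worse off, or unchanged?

worse off

Backward induction with Country A moving first.
- T0 → Country B plays High (best of 2, -4, 6); Country A gets 6.
- T1 → Country B plays Free (best of 7, -4, -5); Country A gets -4.
- T2 → Country B plays Free (best of 8, -3, -5); Country A gets 1.
- T3 → Country B plays Moderate (best of -1, 6, 5); Country A gets -5.
Country A's induced payoffs are 6, -4, 1, -5, so Country A commits to T0. Subgame-perfect outcome: (T0, High) with payoffs (6, 6).
For the simultaneous game, intersect best replies.
Country A's best replies: Free→T2; Moderate→T1; High→T2.
Country B's best replies: T0→High; T1→Free; T2→Free; T3→Moderate.
The unique mutual best reply is (T2, Free), giving (1, 8).
Country B earns 6 sequentially versus 8 at the Nash outcome: worse off.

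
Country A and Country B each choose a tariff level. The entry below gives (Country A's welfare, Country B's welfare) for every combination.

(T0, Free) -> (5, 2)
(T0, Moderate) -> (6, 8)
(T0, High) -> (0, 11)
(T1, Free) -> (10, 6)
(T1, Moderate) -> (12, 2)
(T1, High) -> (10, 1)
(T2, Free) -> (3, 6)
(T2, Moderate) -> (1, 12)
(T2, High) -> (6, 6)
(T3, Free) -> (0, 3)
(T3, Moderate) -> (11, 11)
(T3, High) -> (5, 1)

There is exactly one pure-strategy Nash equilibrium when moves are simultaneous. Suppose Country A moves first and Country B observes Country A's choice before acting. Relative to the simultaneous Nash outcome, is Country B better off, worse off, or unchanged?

better off

Country B best-responds to each possible Country A move:
- T0: BR = High, leader payoff 0.
- T1: BR = Free, leader payoff 10.
- T2: BR = Moderate, leader payoff 1.
- T3: BR = Moderate, leader payoff 11.
Country A's induced payoffs are 0, 10, 1, 11, so Country A commits to T3. Subgame-perfect outcome: (T3, Moderate) with payoffs (11, 11).
Now find the simultaneous Nash equilibrium.
Country A's best replies: Free→T1; Moderate→T1; High→T1.
Country B's best replies: T0→High; T1→Free; T2→Moderate; T3→Moderate.
The unique mutual best reply is (T1, Free), giving (10, 6).
Country B earns 11 sequentially versus 6 at the Nash outcome: better off.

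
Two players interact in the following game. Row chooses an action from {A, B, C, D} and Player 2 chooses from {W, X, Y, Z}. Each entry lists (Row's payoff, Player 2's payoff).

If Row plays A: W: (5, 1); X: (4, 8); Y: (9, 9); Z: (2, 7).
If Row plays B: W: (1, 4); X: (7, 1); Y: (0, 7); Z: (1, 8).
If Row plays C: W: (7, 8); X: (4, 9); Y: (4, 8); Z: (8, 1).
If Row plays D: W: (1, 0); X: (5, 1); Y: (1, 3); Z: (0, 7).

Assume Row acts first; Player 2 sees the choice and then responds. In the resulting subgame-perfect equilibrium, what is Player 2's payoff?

9

Backward induction with Row moving first.
- A → Player 2 plays Y (best of 1, 8, 9, 7); Row gets 9.
- B → Player 2 plays Z (best of 4, 1, 7, 8); Row gets 1.
- C → Player 2 plays X (best of 8, 9, 8, 1); Row gets 4.
- D → Player 2 plays Z (best of 0, 1, 3, 7); Row gets 0.
Maximizing over 9, 1, 4, 0, Row chooses A. Subgame-perfect outcome: (A, Y) with payoffs (9, 9).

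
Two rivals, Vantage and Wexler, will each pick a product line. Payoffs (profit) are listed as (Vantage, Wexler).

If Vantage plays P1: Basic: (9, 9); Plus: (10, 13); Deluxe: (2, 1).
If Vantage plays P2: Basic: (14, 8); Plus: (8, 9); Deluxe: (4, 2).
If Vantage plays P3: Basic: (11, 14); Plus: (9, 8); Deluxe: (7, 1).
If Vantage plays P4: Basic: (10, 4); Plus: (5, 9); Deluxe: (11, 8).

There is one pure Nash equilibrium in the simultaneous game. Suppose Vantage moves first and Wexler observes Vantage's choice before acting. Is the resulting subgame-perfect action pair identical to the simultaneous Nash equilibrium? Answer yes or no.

Backward induction with Vantage moving first.
- P1: Wexler compares 9, 13, 1 and picks Plus; Vantage would get 10.
- P2: Wexler compares 8, 9, 2 and picks Plus; Vantage would get 8.
- P3: Wexler compares 14, 8, 1 and picks Basic; Vantage would get 11.
- P4: Wexler compares 4, 9, 8 and picks Plus; Vantage would get 5.
Vantage's induced payoffs are 10, 8, 11, 5, so Vantage commits to P3. Subgame-perfect outcome: (P3, Basic) with payoffs (11, 14).
For the simultaneous game, intersect best replies.
Vantage's best replies: Basic→P2; Plus→P1; Deluxe→P4.
Wexler's best replies: P1→Plus; P2→Plus; P3→Basic; P4→Plus.
Only (P1, Plus) has each player best-responding; Nash payoffs (10, 13).
Sequential outcome (P3, Basic) differs from the Nash profile (P1, Plus).

no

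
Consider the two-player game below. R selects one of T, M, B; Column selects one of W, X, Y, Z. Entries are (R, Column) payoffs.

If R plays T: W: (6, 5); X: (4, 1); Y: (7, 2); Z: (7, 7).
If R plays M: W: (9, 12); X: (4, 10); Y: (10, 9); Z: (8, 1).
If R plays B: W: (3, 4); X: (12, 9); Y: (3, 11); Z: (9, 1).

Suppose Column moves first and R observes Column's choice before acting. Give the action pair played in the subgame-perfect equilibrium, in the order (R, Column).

(M, W)

Backward induction with Column moving first.
- W → R plays M (best of 6, 9, 3); Column gets 12.
- X → R plays B (best of 4, 4, 12); Column gets 9.
- Y → R plays M (best of 7, 10, 3); Column gets 9.
- Z → R plays B (best of 7, 8, 9); Column gets 1.
Column's induced payoffs are 12, 9, 9, 1, so Column commits to W. Subgame-perfect outcome: (M, W) with payoffs (9, 12).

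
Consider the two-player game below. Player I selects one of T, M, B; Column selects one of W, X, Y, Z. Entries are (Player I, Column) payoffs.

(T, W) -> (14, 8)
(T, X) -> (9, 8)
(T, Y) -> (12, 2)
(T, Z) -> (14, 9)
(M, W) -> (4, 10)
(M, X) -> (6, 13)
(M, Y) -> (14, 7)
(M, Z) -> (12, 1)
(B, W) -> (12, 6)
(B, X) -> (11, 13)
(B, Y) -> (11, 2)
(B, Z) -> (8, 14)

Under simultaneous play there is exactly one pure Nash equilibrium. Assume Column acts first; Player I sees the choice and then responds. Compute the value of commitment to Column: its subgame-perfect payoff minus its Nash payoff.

4

Work backward from Player I's decision.
- W: BR = T, leader payoff 8.
- X: BR = B, leader payoff 13.
- Y: BR = M, leader payoff 7.
- Z: BR = T, leader payoff 9.
Column's induced payoffs are 8, 13, 7, 9, so Column commits to X. Subgame-perfect outcome: (B, X) with payoffs (11, 13).
For the simultaneous game, intersect best replies.
Player I's best replies: W→T; X→B; Y→M; Z→T.
Column's best replies: T→Z; M→X; B→Z.
Only (T, Z) has each player best-responding; Nash payoffs (14, 9).
Column's commitment gain: 13 − 9 = 4.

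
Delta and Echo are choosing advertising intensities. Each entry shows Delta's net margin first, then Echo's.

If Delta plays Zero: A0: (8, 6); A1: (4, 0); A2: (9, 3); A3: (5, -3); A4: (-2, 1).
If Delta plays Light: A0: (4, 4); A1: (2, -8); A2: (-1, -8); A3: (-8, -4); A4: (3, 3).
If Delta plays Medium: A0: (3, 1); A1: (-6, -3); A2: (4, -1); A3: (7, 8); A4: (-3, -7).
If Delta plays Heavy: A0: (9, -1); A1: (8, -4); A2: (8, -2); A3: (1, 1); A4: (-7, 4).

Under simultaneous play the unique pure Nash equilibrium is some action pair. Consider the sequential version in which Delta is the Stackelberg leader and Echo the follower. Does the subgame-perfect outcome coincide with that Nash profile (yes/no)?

Work backward from Echo's decision.
- Zero → Echo plays A0 (best of 6, 0, 3, -3, 1); Delta gets 8.
- Light → Echo plays A0 (best of 4, -8, -8, -4, 3); Delta gets 4.
- Medium → Echo plays A3 (best of 1, -3, -1, 8, -7); Delta gets 7.
- Heavy → Echo plays A4 (best of -1, -4, -2, 1, 4); Delta gets -7.
Among 8, 4, 7, -7, the best is 8 at Zero. Subgame-perfect outcome: (Zero, A0) with payoffs (8, 6).
Now find the simultaneous Nash equilibrium.
Delta's best replies: A0→Heavy; A1→Heavy; A2→Zero; A3→Medium; A4→Light.
Echo's best replies: Zero→A0; Light→A0; Medium→A3; Heavy→A4.
Only (Medium, A3) has each player best-responding; Nash payoffs (7, 8).
Sequential outcome (Zero, A0) differs from the Nash profile (Medium, A3).

no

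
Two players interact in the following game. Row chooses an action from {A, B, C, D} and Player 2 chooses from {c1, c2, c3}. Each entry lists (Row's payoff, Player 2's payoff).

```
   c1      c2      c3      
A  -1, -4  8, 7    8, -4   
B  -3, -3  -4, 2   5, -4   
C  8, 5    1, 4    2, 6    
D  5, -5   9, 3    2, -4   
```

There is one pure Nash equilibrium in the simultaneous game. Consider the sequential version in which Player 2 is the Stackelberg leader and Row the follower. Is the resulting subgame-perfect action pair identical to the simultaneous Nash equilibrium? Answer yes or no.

no

Backward induction with Player 2 moving first.
- c1 → Row plays C (best of -1, -3, 8, 5); Player 2 gets 5.
- c2 → Row plays D (best of 8, -4, 1, 9); Player 2 gets 3.
- c3 → Row plays A (best of 8, 5, 2, 2); Player 2 gets -4.
Maximizing over 5, 3, -4, Player 2 chooses c1. Subgame-perfect outcome: (C, c1) with payoffs (8, 5).
Under simultaneous play:
Row's best replies: c1→C; c2→D; c3→A.
Player 2's best replies: A→c2; B→c2; C→c3; D→c2.
Only (D, c2) has each player best-responding; Nash payoffs (9, 3).
Sequential outcome (C, c1) differs from the Nash profile (D, c2).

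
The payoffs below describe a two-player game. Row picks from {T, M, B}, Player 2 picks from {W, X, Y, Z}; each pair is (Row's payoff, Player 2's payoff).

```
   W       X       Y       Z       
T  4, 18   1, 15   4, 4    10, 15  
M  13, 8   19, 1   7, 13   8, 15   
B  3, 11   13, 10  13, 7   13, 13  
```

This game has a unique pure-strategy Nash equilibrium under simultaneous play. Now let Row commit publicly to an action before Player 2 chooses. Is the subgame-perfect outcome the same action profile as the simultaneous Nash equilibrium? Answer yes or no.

yes

Player 2 best-responds to each possible Row move:
- T: Player 2 compares 18, 15, 4, 15 and picks W; Row would get 4.
- M: Player 2 compares 8, 1, 13, 15 and picks Z; Row would get 8.
- B: Player 2 compares 11, 10, 7, 13 and picks Z; Row would get 13.
Maximizing over 4, 8, 13, Row chooses B. Subgame-perfect outcome: (B, Z) with payoffs (13, 13).
For the simultaneous game, intersect best replies.
Row's best replies: W→M; X→M; Y→B; Z→B.
Player 2's best replies: T→W; M→Z; B→Z.
Only (B, Z) has each player best-responding; Nash payoffs (13, 13).
Sequential outcome (B, Z) coincides with the Nash profile (B, Z).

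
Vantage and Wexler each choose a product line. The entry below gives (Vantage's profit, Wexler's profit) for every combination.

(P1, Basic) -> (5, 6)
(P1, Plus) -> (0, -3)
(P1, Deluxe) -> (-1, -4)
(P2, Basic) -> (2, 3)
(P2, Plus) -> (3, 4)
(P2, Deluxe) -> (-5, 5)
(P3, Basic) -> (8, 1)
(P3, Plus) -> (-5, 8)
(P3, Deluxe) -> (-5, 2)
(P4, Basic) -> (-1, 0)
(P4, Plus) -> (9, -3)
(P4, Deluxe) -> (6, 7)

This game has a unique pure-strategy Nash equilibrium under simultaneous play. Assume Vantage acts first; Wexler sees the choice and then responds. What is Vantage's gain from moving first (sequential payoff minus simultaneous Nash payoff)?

0

Solve by backward induction (Vantage leads).
- P1 → Wexler plays Basic (best of 6, -3, -4); Vantage gets 5.
- P2 → Wexler plays Deluxe (best of 3, 4, 5); Vantage gets -5.
- P3 → Wexler plays Plus (best of 1, 8, 2); Vantage gets -5.
- P4 → Wexler plays Deluxe (best of 0, -3, 7); Vantage gets 6.
Among 5, -5, -5, 6, the best is 6 at P4. Subgame-perfect outcome: (P4, Deluxe) with payoffs (6, 7).
Now find the simultaneous Nash equilibrium.
Vantage's best replies: Basic→P3; Plus→P4; Deluxe→P4.
Wexler's best replies: P1→Basic; P2→Deluxe; P3→Plus; P4→Deluxe.
Only (P4, Deluxe) has each player best-responding; Nash payoffs (6, 7).
Vantage's commitment gain: 6 − 6 = 0.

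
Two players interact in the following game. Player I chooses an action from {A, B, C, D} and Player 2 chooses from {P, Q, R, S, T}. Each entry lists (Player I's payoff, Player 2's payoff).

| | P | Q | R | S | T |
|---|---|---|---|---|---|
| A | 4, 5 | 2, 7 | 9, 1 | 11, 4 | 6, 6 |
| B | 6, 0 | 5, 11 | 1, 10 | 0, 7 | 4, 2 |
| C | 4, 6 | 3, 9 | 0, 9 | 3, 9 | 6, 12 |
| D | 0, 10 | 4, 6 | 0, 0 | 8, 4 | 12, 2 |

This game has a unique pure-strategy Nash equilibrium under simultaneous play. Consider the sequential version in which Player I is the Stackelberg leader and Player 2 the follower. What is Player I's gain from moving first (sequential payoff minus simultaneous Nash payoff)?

Backward induction with Player I moving first.
- A → Player 2 plays Q (best of 5, 7, 1, 4, 6); Player I gets 2.
- B → Player 2 plays Q (best of 0, 11, 10, 7, 2); Player I gets 5.
- C → Player 2 plays T (best of 6, 9, 9, 9, 12); Player I gets 6.
- D → Player 2 plays P (best of 10, 6, 0, 4, 2); Player I gets 0.
Player I's induced payoffs are 2, 5, 6, 0, so Player I commits to C. Subgame-perfect outcome: (C, T) with payoffs (6, 12).
For the simultaneous game, intersect best replies.
Player I's best replies: P→B; Q→B; R→A; S→A; T→D.
Player 2's best replies: A→Q; B→Q; C→T; D→P.
Only (B, Q) has each player best-responding; Nash payoffs (5, 11).
Player I's commitment gain: 6 − 5 = 1.

1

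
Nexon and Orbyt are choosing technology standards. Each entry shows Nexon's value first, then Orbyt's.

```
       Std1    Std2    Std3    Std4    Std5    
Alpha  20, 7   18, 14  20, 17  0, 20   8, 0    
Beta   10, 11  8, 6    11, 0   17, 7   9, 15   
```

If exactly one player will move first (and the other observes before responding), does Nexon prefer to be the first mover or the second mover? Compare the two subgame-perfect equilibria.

second

If Nexon leads: Orbyt's best replies are Alpha→Std4, Beta→Std5; Nexon's induced payoffs 0, 9; outcome (Beta, Std5), payoffs (9, 15).
If Orbyt leads: Nexon's best replies are Std1→Alpha, Std2→Alpha, Std3→Alpha, Std4→Beta, Std5→Beta; Orbyt's induced payoffs 7, 14, 17, 7, 15; outcome (Alpha, Std3), payoffs (20, 17).
Nexon gets 9 moving first and 20 moving second, so Nexon prefers to move second.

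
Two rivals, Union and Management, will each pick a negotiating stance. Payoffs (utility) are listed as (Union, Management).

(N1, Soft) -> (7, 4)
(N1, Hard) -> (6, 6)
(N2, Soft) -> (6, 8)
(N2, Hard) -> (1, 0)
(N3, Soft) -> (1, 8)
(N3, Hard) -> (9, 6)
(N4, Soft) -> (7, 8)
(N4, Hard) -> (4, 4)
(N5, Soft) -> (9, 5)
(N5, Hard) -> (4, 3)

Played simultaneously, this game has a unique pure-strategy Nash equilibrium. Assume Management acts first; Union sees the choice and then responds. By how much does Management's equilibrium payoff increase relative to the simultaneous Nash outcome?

1

Backward induction with Management moving first.
- Soft: BR = N5, leader payoff 5.
- Hard: BR = N3, leader payoff 6.
Among 5, 6, the best is 6 at Hard. Subgame-perfect outcome: (N3, Hard) with payoffs (9, 6).
Now find the simultaneous Nash equilibrium.
Union's best replies: Soft→N5; Hard→N3.
Management's best replies: N1→Hard; N2→Soft; N3→Soft; N4→Soft; N5→Soft.
Only (N5, Soft) has each player best-responding; Nash payoffs (9, 5).
Management's commitment gain: 6 − 5 = 1.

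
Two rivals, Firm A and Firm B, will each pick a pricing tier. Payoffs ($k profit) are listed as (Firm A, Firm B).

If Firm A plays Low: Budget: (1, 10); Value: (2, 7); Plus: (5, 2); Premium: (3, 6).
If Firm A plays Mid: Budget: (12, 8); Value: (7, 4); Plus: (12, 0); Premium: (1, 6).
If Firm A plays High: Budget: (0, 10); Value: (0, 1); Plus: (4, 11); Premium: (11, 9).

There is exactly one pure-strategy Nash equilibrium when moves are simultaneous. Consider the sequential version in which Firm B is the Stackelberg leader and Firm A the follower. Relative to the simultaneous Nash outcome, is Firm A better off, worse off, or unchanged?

Backward induction with Firm B moving first.
- Budget: Firm A compares 1, 12, 0 and picks Mid; Firm B would get 8.
- Value: Firm A compares 2, 7, 0 and picks Mid; Firm B would get 4.
- Plus: Firm A compares 5, 12, 4 and picks Mid; Firm B would get 0.
- Premium: Firm A compares 3, 1, 11 and picks High; Firm B would get 9.
Maximizing over 8, 4, 0, 9, Firm B chooses Premium. Subgame-perfect outcome: (High, Premium) with payoffs (11, 9).
For the simultaneous game, intersect best replies.
Firm A's best replies: Budget→Mid; Value→Mid; Plus→Mid; Premium→High.
Firm B's best replies: Low→Budget; Mid→Budget; High→Plus.
The unique mutual best reply is (Mid, Budget), giving (12, 8).
Firm A earns 11 sequentially versus 12 at the Nash outcome: worse off.

worse off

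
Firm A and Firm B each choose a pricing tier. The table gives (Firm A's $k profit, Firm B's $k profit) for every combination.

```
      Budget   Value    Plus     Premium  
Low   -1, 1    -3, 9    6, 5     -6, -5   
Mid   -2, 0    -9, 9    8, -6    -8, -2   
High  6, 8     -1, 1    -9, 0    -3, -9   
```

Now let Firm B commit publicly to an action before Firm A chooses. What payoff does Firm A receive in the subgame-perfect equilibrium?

6

Firm A best-responds to each possible Firm B move:
- Budget → Firm A plays High (best of -1, -2, 6); Firm B gets 8.
- Value → Firm A plays High (best of -3, -9, -1); Firm B gets 1.
- Plus → Firm A plays Mid (best of 6, 8, -9); Firm B gets -6.
- Premium → Firm A plays High (best of -6, -8, -3); Firm B gets -9.
Firm B's induced payoffs are 8, 1, -6, -9, so Firm B commits to Budget. Subgame-perfect outcome: (High, Budget) with payoffs (6, 8).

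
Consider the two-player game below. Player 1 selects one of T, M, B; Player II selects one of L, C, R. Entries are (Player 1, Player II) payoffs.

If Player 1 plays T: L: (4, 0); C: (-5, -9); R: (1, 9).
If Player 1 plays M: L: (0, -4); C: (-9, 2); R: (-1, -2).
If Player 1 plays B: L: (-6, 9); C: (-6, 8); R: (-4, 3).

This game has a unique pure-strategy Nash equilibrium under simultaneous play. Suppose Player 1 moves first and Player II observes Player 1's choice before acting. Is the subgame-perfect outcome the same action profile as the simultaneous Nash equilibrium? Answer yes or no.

Solve by backward induction (Player 1 leads).
- T → Player II plays R (best of 0, -9, 9); Player 1 gets 1.
- M → Player II plays C (best of -4, 2, -2); Player 1 gets -9.
- B → Player II plays L (best of 9, 8, 3); Player 1 gets -6.
Maximizing over 1, -9, -6, Player 1 chooses T. Subgame-perfect outcome: (T, R) with payoffs (1, 9).
Now find the simultaneous Nash equilibrium.
Player 1's best replies: L→T; C→T; R→T.
Player II's best replies: T→R; M→C; B→L.
The unique mutual best reply is (T, R), giving (1, 9).
Sequential outcome (T, R) coincides with the Nash profile (T, R).

yes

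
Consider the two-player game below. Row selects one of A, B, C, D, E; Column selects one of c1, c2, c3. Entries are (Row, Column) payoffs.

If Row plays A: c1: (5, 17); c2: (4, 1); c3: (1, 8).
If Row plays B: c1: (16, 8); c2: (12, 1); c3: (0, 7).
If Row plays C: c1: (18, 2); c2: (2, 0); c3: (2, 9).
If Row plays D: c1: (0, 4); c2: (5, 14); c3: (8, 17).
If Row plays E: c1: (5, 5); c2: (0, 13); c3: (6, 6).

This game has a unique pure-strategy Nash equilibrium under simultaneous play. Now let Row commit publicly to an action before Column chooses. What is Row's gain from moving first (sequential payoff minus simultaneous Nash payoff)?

8

Column best-responds to each possible Row move:
- A: Column compares 17, 1, 8 and picks c1; Row would get 5.
- B: Column compares 8, 1, 7 and picks c1; Row would get 16.
- C: Column compares 2, 0, 9 and picks c3; Row would get 2.
- D: Column compares 4, 14, 17 and picks c3; Row would get 8.
- E: Column compares 5, 13, 6 and picks c2; Row would get 0.
Maximizing over 5, 16, 2, 8, 0, Row chooses B. Subgame-perfect outcome: (B, c1) with payoffs (16, 8).
Now find the simultaneous Nash equilibrium.
Row's best replies: c1→C; c2→B; c3→D.
Column's best replies: A→c1; B→c1; C→c3; D→c3; E→c2.
The unique mutual best reply is (D, c3), giving (8, 17).
Row's commitment gain: 16 − 8 = 8.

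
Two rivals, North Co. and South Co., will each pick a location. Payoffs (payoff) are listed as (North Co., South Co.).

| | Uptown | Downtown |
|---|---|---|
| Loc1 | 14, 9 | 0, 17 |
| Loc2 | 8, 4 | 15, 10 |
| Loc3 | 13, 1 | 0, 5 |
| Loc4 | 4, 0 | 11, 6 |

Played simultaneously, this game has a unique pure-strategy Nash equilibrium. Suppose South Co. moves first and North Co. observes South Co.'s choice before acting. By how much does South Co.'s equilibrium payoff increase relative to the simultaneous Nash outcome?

0

Solve by backward induction (South Co. leads).
- Uptown: BR = Loc1, leader payoff 9.
- Downtown: BR = Loc2, leader payoff 10.
Among 9, 10, the best is 10 at Downtown. Subgame-perfect outcome: (Loc2, Downtown) with payoffs (15, 10).
Now find the simultaneous Nash equilibrium.
North Co.'s best replies: Uptown→Loc1; Downtown→Loc2.
South Co.'s best replies: Loc1→Downtown; Loc2→Downtown; Loc3→Downtown; Loc4→Downtown.
Only (Loc2, Downtown) has each player best-responding; Nash payoffs (15, 10).
South Co.'s commitment gain: 10 − 10 = 0.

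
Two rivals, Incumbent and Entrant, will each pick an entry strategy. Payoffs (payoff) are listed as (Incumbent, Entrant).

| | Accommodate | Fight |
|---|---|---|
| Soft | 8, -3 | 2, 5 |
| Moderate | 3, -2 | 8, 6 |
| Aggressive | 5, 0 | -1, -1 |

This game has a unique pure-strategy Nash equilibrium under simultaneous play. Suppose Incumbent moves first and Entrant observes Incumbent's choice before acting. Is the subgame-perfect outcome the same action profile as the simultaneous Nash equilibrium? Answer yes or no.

Work backward from Entrant's decision.
- Soft → Entrant plays Fight (best of -3, 5); Incumbent gets 2.
- Moderate → Entrant plays Fight (best of -2, 6); Incumbent gets 8.
- Aggressive → Entrant plays Accommodate (best of 0, -1); Incumbent gets 5.
Maximizing over 2, 8, 5, Incumbent chooses Moderate. Subgame-perfect outcome: (Moderate, Fight) with payoffs (8, 6).
Now find the simultaneous Nash equilibrium.
Incumbent's best replies: Accommodate→Soft; Fight→Moderate.
Entrant's best replies: Soft→Fight; Moderate→Fight; Aggressive→Accommodate.
The unique mutual best reply is (Moderate, Fight), giving (8, 6).
Sequential outcome (Moderate, Fight) coincides with the Nash profile (Moderate, Fight).

yes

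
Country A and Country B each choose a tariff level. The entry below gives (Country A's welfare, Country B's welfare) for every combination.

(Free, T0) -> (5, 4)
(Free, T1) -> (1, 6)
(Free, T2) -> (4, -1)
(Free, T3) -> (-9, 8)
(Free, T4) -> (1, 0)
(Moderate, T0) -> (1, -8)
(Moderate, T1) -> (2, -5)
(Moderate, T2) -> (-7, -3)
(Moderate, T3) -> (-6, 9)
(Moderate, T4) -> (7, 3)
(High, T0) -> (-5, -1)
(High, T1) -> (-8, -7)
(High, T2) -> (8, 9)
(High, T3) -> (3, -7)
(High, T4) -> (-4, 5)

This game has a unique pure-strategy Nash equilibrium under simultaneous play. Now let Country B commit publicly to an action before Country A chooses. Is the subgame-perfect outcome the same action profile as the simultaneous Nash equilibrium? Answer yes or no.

yes

Backward induction with Country B moving first.
- T0: BR = Free, leader payoff 4.
- T1: BR = Moderate, leader payoff -5.
- T2: BR = High, leader payoff 9.
- T3: BR = High, leader payoff -7.
- T4: BR = Moderate, leader payoff 3.
Maximizing over 4, -5, 9, -7, 3, Country B chooses T2. Subgame-perfect outcome: (High, T2) with payoffs (8, 9).
Now find the simultaneous Nash equilibrium.
Country A's best replies: T0→Free; T1→Moderate; T2→High; T3→High; T4→Moderate.
Country B's best replies: Free→T3; Moderate→T3; High→T2.
Only (High, T2) has each player best-responding; Nash payoffs (8, 9).
Sequential outcome (High, T2) coincides with the Nash profile (High, T2).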